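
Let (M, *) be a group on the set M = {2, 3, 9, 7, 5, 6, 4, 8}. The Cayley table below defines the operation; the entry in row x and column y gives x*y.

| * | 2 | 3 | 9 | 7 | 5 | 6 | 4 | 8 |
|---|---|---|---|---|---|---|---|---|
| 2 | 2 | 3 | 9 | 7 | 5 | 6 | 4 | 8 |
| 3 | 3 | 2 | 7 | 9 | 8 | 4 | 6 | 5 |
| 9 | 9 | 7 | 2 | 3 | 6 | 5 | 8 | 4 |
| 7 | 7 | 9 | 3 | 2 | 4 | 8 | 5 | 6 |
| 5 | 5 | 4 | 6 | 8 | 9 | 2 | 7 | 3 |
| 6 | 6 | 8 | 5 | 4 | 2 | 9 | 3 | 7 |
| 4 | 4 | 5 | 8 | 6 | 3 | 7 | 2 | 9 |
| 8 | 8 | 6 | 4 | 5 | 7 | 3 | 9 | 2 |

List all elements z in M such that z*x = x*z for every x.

An element z is central iff its row equals its column in the table.
For 5: 5*7 = 8 ≠ 4 = 7*5, so 5 ∉ Z.
Checking each element this way leaves Z(M) = {2, 9}.

{2, 9}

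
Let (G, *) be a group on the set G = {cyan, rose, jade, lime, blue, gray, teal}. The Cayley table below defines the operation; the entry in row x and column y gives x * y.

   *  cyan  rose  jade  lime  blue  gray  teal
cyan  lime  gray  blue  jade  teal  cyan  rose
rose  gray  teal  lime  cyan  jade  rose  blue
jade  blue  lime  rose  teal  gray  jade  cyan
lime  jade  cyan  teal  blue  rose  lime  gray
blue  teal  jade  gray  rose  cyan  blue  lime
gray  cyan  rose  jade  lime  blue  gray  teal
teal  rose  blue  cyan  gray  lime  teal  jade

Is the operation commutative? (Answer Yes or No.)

Check whether the table is symmetric across its main diagonal.
Every entry (row x, col y) equals the entry (row y, col x), so G is abelian.
(In fact G ≅ the cyclic group Z_7.)

Yes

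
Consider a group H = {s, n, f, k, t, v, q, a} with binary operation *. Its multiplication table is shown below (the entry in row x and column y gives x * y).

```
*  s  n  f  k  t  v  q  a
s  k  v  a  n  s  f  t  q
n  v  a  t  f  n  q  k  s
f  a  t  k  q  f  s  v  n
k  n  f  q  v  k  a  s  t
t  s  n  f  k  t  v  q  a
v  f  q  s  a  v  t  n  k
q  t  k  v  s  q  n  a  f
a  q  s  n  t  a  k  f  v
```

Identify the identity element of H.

t

The identity e satisfies e * x = x for all x, so its row in the table reproduces the column headers.
Row t reads: s, n, f, k, t, v, q, a — exactly the header order. So t is the identity.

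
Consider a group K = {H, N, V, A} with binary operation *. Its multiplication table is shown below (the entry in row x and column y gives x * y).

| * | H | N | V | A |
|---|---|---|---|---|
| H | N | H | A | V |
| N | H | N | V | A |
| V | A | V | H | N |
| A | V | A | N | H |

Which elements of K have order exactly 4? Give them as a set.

Identity is N. Compute the order of each non-identity element by repeated multiplication:
  H: H → N  (order 2)
  V: V → H → A → N  (order 4)
  A: A → H → V → N  (order 4)
Elements of order 4: {A, V}.
(Structurally, K here is isomorphic to the cyclic group Z_4.)

{A, V}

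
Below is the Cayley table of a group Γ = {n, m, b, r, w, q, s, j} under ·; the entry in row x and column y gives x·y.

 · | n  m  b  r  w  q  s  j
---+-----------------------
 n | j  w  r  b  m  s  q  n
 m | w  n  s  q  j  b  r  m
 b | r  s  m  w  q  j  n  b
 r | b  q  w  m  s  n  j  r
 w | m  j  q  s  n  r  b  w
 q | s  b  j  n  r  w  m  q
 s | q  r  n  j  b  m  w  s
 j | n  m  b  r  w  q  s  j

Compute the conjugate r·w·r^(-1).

The identity is j. In row r, the entry j sits in column s, so r^(-1) = s.
r·w = s
s·s = w

w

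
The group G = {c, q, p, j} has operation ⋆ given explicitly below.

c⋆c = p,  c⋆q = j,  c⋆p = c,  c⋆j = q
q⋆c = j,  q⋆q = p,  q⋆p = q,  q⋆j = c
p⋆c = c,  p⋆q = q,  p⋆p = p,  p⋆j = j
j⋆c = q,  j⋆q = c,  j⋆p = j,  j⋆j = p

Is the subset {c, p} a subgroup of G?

Yes

{c, p} contains the identity p.
Checking products: every product of two elements of {c, p} (read from the table) lies in {c, p}, so the set is closed.
In a finite group, a nonempty closed subset is a subgroup. So {c, p} ≤ G.
(Structurally, G here is isomorphic to the Klein four-group V_4.)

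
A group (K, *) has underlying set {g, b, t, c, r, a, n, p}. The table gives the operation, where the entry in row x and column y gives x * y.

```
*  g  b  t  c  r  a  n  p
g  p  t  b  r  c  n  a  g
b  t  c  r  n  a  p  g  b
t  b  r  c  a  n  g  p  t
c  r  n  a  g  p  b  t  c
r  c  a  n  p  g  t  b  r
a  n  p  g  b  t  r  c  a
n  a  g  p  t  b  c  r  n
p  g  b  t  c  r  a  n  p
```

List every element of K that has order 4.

{c, r}

Identity is p. Compute the order of each non-identity element by repeated multiplication:
  g: g → p  (order 2)
  b: b → c → n → g → t → r → a → p  (order 8)
  t: t → c → a → g → b → r → n → p  (order 8)
  c: c → g → r → p  (order 4)
  r: r → g → c → p  (order 4)
  a: a → r → t → g → n → c → b → p  (order 8)
  n: n → r → b → g → a → c → t → p  (order 8)
Elements of order 4: {c, r}.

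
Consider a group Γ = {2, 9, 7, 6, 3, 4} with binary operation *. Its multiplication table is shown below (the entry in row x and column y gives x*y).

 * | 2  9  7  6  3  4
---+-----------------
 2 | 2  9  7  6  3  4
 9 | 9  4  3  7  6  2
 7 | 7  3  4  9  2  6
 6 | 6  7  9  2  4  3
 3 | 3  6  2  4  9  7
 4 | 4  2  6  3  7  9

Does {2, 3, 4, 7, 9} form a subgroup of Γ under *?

3*9 = 6, which is not in {2, 3, 4, 7, 9}.
The subset is not closed under *, so it is not a subgroup.

No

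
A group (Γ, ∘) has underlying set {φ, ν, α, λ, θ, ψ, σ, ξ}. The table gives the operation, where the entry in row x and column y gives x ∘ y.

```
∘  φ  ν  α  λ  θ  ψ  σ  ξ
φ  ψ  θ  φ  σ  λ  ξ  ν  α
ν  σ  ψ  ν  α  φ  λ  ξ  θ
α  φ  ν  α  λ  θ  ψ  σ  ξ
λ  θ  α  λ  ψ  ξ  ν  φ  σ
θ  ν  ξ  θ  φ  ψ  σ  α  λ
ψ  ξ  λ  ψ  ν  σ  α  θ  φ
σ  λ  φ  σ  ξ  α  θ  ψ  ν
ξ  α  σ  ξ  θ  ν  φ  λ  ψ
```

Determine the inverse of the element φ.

First locate the identity: row α matches the header, so α is the identity.
Scan row φ for α: φ ∘ ξ = α. Hence φ^(-1) = ξ.

ξ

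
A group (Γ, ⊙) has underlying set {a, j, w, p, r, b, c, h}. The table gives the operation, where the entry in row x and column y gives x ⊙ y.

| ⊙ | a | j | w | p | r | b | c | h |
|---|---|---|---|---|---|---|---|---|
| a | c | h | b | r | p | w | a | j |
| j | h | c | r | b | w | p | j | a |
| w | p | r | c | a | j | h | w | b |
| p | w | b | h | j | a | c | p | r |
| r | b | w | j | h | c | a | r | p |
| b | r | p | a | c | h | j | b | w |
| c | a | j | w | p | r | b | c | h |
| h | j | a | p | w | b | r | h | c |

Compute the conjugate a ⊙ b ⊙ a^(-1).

p

The identity is c. In row a, the entry c sits in column a, so a^(-1) = a.
a ⊙ b = w
w ⊙ a = p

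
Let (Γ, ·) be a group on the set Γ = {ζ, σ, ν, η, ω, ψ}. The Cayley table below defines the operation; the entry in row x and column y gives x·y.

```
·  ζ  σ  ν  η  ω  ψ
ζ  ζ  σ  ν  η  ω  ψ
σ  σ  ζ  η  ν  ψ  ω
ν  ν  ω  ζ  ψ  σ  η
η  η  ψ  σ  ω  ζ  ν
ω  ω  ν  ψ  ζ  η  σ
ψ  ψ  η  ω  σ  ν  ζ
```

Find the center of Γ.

{ζ}

An element z is central iff its row equals its column in the table.
For ω: ω·ψ = σ ≠ ν = ψ·ω, so ω ∉ Z.
Checking each element this way leaves Z(Γ) = {ζ}.
(Structurally, Γ here is isomorphic to the symmetric group S_3.)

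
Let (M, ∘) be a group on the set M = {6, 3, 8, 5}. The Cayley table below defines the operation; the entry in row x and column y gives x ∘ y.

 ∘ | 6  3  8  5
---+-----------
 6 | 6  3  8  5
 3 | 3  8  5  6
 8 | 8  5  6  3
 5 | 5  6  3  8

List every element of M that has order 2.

{8}

Identity is 6. Compute the order of each non-identity element by repeated multiplication:
  3: 3 → 8 → 5 → 6  (order 4)
  8: 8 → 6  (order 2)
  5: 5 → 8 → 3 → 6  (order 4)
Elements of order 2: {8}.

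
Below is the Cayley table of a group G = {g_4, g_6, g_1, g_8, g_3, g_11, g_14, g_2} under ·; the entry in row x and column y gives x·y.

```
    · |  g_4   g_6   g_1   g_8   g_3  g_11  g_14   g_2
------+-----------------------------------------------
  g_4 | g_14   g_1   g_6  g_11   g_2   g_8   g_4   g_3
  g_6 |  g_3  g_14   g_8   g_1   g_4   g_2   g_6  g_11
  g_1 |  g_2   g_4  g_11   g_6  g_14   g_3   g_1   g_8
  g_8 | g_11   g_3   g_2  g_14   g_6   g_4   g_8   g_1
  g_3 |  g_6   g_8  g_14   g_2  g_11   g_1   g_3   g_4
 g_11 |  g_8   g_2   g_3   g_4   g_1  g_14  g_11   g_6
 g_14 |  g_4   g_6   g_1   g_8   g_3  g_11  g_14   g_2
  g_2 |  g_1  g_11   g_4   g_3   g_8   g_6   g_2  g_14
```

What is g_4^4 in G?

g_4^1 = g_4
g_4^2 = g_4·g_4 = g_14
g_4^3 = g_14·g_4 = g_4
g_4^4 = g_4·g_4 = g_14

g_14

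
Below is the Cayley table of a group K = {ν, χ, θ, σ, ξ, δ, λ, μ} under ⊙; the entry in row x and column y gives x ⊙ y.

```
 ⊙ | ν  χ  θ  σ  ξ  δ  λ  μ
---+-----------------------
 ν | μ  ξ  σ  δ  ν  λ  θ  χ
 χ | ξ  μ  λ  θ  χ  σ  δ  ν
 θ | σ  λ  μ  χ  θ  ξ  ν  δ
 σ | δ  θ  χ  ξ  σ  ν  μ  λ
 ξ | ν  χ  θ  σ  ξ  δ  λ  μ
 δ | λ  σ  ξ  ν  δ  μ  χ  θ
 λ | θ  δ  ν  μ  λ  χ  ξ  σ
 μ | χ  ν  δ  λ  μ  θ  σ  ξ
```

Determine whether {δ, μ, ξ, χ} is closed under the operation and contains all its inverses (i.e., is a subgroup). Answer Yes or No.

No

μ ⊙ δ = θ, which is not in {δ, μ, ξ, χ}.
The subset is not closed under ⊙, so it is not a subgroup.
(Structurally, K here is isomorphic to Z_2 x Z_4.)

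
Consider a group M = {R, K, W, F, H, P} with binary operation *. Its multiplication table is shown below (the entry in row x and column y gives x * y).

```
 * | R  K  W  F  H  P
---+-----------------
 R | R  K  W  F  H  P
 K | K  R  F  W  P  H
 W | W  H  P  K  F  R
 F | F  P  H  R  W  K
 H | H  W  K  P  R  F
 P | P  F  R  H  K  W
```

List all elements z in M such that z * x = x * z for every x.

{R}

An element z is central iff its row equals its column in the table.
For F: F * P = K ≠ H = P * F, so F ∉ Z.
Checking each element this way leaves Z(M) = {R}.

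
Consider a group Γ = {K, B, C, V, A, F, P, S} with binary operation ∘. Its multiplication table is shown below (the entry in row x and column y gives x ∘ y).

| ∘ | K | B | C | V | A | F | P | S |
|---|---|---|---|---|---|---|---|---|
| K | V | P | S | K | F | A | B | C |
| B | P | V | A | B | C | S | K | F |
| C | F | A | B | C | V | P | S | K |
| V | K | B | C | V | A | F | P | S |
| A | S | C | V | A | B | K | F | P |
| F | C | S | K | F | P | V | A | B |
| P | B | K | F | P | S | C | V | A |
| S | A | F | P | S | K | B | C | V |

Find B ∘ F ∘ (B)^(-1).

The identity is V. In row B, the entry V sits in column B, so B^(-1) = B.
B ∘ F = S
S ∘ B = F
(Structurally, Γ here is isomorphic to the dihedral group D_4.)

F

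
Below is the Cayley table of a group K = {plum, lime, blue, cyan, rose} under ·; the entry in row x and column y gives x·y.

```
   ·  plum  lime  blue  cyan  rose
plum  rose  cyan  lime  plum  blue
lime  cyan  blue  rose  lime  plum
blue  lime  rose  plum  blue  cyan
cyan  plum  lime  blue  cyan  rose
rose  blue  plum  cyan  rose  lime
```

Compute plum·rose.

Read row plum, column rose: plum·rose = blue.

blue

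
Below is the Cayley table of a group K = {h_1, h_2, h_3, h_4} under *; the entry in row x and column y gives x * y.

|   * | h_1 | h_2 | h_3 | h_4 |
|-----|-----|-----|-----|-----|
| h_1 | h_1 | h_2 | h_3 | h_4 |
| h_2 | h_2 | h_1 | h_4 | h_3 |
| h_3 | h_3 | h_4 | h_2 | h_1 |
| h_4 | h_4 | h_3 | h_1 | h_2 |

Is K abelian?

Check whether the table is symmetric across its main diagonal.
Every entry (row x, col y) equals the entry (row y, col x), so K is abelian.

Yes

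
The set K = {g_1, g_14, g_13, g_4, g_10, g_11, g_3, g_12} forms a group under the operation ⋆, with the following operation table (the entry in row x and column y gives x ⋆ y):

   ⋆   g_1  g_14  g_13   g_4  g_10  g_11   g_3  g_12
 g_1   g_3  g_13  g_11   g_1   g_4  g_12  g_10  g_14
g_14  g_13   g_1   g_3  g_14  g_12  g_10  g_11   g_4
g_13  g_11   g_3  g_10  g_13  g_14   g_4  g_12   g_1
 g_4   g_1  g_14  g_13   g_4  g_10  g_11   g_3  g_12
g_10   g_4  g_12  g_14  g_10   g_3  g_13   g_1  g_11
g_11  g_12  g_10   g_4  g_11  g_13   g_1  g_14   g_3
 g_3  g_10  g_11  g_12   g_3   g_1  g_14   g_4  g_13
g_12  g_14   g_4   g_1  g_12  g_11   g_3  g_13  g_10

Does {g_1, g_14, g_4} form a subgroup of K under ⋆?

No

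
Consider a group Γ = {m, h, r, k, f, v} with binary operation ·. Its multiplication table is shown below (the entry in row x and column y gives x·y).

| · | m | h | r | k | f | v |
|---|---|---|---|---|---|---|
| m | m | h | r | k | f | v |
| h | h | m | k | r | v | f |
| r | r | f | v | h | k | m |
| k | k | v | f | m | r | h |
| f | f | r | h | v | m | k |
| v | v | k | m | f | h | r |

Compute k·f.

r

Read row k, column f: k·f = r.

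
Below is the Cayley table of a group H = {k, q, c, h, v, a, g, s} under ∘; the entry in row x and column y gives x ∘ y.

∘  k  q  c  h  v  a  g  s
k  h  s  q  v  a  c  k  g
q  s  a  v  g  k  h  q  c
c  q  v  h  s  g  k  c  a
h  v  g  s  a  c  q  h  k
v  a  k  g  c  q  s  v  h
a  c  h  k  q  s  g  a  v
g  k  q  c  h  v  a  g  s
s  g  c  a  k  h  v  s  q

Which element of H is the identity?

g

The identity e satisfies e ∘ x = x for all x, so its row in the table reproduces the column headers.
Row g reads: k, q, c, h, v, a, g, s — exactly the header order. So g is the identity.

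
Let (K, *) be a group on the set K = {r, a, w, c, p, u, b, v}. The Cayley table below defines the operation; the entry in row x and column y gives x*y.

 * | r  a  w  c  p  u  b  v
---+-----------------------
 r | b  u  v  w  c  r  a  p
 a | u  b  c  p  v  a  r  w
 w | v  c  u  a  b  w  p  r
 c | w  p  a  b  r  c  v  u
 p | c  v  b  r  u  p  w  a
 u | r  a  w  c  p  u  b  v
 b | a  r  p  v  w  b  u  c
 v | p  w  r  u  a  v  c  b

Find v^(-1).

First locate the identity: row u matches the header, so u is the identity.
Scan row v for u: v*c = u. Hence v^(-1) = c.
(Structurally, K here is isomorphic to Z_2 x Z_4.)

c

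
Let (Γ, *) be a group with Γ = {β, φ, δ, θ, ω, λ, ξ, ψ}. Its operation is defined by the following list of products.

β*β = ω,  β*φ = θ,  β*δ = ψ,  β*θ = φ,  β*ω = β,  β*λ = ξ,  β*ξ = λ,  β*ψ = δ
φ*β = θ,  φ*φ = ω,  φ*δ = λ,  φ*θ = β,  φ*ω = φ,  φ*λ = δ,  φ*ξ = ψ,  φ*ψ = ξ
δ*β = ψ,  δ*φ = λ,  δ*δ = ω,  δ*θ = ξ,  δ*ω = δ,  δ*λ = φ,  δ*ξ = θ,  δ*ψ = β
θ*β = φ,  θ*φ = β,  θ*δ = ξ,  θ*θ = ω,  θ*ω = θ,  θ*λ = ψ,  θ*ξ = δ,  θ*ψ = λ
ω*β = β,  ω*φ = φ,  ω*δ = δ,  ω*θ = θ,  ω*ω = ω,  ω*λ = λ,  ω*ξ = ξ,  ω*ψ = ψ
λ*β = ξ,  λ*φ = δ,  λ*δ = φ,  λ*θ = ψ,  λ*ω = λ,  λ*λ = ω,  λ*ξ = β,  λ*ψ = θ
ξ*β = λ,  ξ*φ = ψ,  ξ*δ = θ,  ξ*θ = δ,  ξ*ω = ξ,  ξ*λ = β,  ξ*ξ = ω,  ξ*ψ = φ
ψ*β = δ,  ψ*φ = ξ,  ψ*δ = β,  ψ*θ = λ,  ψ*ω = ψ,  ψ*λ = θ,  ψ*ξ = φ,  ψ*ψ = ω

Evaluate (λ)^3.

λ

λ^1 = λ
λ^2 = λ * λ = ω
λ^3 = ω * λ = λ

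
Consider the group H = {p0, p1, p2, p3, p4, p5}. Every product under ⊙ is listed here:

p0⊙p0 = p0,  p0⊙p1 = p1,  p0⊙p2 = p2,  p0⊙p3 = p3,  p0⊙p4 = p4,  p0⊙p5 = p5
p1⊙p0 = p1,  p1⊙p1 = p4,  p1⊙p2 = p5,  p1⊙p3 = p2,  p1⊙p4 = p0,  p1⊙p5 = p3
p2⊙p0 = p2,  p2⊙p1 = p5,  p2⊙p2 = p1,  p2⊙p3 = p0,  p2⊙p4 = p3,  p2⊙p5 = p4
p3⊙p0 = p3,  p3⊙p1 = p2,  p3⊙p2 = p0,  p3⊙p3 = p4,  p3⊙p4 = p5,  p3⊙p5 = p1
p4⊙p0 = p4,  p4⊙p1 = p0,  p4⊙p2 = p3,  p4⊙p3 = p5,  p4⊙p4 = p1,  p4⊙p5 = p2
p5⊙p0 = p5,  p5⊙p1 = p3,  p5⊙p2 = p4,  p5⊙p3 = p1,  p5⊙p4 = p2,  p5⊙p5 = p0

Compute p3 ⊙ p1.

Read row p3, column p1: p3 ⊙ p1 = p2.

p2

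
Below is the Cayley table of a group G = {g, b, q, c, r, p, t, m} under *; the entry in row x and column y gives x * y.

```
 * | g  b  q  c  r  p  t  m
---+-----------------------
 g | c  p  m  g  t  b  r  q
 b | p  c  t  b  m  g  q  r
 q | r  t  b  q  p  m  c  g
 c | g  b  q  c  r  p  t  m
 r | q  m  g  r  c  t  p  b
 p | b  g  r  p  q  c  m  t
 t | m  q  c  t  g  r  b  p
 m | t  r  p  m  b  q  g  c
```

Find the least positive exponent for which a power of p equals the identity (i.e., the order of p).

The identity element is c (its row matches the header).
p^1 = p
p^2 = p * p = c
The first power of p equal to the identity is p^2, so ord(p) = 2.

2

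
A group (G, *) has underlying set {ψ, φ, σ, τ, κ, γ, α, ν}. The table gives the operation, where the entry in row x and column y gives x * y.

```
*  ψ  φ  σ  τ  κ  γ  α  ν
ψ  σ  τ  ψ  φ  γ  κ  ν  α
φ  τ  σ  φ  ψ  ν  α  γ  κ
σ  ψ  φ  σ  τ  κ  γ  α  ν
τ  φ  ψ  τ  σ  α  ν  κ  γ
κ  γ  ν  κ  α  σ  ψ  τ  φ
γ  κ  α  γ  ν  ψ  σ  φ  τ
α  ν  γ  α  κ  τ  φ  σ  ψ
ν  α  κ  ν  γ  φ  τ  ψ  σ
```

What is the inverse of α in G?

α

First locate the identity: row σ matches the header, so σ is the identity.
Scan row α for σ: α * α = σ. Hence α^(-1) = α.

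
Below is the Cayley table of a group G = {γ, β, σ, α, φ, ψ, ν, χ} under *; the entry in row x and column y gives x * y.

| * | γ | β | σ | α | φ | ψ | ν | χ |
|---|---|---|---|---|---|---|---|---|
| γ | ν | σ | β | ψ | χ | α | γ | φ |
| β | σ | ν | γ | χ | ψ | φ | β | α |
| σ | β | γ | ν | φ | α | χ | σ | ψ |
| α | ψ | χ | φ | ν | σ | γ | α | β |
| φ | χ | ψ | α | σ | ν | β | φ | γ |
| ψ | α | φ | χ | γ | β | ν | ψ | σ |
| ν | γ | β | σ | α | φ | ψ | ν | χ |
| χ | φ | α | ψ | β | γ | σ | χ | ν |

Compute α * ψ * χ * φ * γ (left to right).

γ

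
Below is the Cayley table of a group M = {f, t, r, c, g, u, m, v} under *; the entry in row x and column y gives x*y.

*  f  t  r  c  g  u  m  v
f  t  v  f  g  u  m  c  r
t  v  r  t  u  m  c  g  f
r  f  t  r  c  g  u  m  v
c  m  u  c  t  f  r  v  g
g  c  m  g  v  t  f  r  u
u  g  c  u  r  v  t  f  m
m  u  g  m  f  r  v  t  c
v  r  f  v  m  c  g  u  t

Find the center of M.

{r, t}

An element z is central iff its row equals its column in the table.
For f: f*m = c ≠ u = m*f, so f ∉ Z.
Checking each element this way leaves Z(M) = {r, t}.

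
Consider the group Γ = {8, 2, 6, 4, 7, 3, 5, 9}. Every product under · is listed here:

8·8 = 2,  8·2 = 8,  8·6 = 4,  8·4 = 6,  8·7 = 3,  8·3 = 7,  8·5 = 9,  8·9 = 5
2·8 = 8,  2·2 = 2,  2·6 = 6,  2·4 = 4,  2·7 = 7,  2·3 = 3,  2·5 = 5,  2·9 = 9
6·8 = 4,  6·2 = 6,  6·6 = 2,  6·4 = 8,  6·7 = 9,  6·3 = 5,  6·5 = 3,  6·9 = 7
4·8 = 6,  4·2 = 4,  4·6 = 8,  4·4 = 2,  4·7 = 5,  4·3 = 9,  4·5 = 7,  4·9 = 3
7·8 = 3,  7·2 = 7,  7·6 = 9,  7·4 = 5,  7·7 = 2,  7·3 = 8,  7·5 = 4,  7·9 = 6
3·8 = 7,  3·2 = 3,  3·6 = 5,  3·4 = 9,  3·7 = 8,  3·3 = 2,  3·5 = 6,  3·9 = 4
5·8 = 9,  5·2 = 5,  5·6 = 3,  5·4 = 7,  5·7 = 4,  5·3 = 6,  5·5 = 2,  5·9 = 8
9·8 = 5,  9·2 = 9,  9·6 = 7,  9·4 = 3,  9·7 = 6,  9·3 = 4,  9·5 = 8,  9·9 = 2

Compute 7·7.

2

Read row 7, column 7: 7·7 = 2.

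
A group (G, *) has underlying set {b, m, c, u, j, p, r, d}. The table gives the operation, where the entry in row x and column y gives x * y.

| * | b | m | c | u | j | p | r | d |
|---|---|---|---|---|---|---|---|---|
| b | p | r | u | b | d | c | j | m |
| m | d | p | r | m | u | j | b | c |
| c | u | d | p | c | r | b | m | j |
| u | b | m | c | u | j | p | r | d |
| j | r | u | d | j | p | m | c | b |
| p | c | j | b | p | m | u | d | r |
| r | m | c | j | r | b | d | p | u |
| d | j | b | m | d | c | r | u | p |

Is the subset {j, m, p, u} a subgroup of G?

Yes

{j, m, p, u} contains the identity u.
Checking products: every product of two elements of {j, m, p, u} (read from the table) lies in {j, m, p, u}, so the set is closed.
In a finite group, a nonempty closed subset is a subgroup. So {j, m, p, u} ≤ G.
(Structurally, G here is isomorphic to the quaternion group Q_8.)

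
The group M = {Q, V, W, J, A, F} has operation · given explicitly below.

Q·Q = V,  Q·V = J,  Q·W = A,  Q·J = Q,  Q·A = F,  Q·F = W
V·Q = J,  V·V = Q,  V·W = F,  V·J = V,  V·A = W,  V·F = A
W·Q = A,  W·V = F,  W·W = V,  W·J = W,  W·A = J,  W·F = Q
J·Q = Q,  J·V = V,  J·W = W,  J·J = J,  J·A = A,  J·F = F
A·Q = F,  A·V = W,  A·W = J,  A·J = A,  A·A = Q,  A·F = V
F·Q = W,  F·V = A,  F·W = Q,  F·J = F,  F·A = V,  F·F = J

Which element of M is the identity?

J

The identity e satisfies e·x = x for all x, so its row in the table reproduces the column headers.
Row J reads: Q, V, W, J, A, F — exactly the header order. So J is the identity.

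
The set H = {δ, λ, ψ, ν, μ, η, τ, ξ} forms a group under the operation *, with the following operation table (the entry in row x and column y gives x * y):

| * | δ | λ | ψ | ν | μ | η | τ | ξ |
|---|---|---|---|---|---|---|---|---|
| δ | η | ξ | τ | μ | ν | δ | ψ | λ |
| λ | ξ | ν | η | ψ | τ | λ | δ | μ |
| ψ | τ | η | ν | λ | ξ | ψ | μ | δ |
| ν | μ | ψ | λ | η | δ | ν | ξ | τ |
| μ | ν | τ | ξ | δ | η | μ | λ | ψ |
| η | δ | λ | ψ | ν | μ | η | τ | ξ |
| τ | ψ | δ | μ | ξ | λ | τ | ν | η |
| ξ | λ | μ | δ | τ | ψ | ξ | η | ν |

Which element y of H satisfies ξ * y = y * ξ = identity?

First locate the identity: row η matches the header, so η is the identity.
Scan row ξ for η: ξ * τ = η. Hence ξ^(-1) = τ.

τ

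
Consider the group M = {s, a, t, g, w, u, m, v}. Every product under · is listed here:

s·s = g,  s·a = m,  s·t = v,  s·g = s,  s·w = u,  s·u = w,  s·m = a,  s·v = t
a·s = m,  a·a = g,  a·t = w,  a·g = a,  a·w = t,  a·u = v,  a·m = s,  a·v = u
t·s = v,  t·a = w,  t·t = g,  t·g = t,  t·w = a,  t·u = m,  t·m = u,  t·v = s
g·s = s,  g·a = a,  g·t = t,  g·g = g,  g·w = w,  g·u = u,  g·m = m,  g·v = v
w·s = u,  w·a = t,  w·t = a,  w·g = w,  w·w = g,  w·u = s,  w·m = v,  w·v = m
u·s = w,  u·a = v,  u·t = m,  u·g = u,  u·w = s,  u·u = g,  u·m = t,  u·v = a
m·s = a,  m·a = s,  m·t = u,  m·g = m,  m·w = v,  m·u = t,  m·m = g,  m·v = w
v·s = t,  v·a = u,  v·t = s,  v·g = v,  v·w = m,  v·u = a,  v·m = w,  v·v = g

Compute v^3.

v

v^1 = v
v^2 = v·v = g
v^3 = g·v = v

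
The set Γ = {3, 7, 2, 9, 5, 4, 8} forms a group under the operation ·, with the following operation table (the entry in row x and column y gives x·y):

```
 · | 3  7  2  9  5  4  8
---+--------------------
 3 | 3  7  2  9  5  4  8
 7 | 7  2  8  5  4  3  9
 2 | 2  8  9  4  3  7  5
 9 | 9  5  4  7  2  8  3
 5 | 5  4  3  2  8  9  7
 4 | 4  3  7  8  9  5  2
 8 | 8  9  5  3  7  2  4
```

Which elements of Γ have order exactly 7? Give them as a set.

{2, 4, 5, 7, 8, 9}

Identity is 3. Compute the order of each non-identity element by repeated multiplication:
  7: 7 → 2 → 8 → 9 → 5 → 4 → 3  (order 7)
  2: 2 → 9 → 4 → 7 → 8 → 5 → 3  (order 7)
  9: 9 → 7 → 5 → 2 → 4 → 8 → 3  (order 7)
  5: 5 → 8 → 7 → 4 → 9 → 2 → 3  (order 7)
  4: 4 → 5 → 9 → 8 → 2 → 7 → 3  (order 7)
  8: 8 → 4 → 2 → 5 → 7 → 9 → 3  (order 7)
Elements of order 7: {2, 4, 5, 7, 8, 9}.
(Structurally, Γ here is isomorphic to the cyclic group Z_7.)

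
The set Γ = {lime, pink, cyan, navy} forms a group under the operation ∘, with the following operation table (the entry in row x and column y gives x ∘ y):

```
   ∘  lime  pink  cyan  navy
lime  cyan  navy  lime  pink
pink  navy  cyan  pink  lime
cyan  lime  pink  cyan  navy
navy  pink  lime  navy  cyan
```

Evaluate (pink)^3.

pink^1 = pink
pink^2 = pink ∘ pink = cyan
pink^3 = cyan ∘ pink = pink

pink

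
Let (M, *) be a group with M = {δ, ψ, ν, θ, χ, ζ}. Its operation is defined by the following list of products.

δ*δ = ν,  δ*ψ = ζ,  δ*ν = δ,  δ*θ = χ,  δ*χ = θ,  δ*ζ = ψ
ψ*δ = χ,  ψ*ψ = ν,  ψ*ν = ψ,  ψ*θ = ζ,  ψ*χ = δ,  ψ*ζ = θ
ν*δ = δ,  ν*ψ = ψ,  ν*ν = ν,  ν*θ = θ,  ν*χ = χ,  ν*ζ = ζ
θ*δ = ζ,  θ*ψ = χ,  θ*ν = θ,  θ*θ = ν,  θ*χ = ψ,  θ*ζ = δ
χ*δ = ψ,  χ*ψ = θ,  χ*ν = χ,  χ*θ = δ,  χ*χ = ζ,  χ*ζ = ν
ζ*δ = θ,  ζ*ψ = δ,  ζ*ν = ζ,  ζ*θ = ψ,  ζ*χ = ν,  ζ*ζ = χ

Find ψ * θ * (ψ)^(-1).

The identity is ν. In row ψ, the entry ν sits in column ψ, so ψ^(-1) = ψ.
ψ * θ = ζ
ζ * ψ = δ

δ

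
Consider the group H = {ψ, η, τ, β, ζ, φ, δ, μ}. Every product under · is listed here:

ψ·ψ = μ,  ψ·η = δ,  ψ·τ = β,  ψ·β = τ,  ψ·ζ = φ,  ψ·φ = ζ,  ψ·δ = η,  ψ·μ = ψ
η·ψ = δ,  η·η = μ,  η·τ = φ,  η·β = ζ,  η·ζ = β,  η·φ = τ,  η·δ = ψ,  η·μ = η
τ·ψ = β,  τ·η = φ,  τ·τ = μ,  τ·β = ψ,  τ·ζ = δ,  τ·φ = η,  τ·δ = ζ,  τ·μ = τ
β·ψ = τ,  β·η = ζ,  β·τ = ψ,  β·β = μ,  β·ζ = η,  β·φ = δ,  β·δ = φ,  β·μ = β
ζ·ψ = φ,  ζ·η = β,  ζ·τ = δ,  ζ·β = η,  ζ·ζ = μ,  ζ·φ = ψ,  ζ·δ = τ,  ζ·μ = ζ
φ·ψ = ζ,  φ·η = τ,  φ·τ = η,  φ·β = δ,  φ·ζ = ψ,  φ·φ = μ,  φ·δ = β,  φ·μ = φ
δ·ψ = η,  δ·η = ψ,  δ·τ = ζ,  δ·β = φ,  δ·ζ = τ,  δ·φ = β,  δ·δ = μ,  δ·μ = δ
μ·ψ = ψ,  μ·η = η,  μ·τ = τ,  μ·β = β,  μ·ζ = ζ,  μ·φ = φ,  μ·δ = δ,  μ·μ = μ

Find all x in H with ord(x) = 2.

{β, δ, ζ, η, τ, φ, ψ}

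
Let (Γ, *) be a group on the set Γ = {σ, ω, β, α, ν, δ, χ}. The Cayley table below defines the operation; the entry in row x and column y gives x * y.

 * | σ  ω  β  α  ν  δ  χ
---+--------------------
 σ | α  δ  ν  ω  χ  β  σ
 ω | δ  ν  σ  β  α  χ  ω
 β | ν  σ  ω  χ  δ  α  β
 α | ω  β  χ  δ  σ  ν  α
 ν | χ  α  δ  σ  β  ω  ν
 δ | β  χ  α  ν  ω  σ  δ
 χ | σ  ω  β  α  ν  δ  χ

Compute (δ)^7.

δ^1 = δ
δ^2 = δ * δ = σ
δ^3 = σ * δ = β
δ^4 = β * δ = α
δ^5 = α * δ = ν
δ^6 = ν * δ = ω
δ^7 = ω * δ = χ

χ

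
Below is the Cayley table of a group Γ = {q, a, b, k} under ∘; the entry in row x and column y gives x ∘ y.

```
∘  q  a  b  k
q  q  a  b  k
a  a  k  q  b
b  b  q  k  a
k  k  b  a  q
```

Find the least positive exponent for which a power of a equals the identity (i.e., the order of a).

4

The identity element is q (its row matches the header).
a^1 = a
a^2 = a ∘ a = k
a^3 = k ∘ a = b
a^4 = b ∘ a = q
The first power of a equal to the identity is a^4, so ord(a) = 4.
(Structurally, Γ here is isomorphic to the cyclic group Z_4.)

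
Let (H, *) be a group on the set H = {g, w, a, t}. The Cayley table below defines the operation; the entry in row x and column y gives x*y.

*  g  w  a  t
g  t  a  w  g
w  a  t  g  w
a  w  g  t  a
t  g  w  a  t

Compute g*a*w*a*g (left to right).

g*a = w
w*w = t
t*a = a
a*g = w

w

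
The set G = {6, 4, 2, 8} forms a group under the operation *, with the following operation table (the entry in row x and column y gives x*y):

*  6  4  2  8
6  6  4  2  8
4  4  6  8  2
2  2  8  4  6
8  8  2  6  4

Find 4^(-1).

First locate the identity: row 6 matches the header, so 6 is the identity.
Scan row 4 for 6: 4*4 = 6. Hence 4^(-1) = 4.

4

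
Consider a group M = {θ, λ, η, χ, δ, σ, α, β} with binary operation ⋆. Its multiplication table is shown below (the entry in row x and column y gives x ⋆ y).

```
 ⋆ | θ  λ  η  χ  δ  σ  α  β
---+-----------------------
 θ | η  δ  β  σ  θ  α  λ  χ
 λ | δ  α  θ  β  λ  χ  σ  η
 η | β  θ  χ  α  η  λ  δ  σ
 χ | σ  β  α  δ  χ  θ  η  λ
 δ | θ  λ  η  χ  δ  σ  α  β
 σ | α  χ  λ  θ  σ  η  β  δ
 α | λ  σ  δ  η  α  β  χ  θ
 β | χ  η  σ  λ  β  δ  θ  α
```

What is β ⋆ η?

Read row β, column η: β ⋆ η = σ.
(Structurally, M here is isomorphic to the cyclic group Z_8.)

σ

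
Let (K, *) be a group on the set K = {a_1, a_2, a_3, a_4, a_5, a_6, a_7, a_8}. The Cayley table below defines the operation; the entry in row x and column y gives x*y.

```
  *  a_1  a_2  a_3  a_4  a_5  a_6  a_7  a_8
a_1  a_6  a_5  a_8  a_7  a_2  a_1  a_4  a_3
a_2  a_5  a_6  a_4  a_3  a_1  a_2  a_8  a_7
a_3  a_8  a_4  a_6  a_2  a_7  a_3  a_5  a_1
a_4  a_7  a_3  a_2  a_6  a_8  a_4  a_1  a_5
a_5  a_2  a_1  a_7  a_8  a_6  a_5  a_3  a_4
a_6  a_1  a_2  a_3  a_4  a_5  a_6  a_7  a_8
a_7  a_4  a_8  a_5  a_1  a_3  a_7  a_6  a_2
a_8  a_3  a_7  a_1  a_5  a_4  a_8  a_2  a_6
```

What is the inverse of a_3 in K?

a_3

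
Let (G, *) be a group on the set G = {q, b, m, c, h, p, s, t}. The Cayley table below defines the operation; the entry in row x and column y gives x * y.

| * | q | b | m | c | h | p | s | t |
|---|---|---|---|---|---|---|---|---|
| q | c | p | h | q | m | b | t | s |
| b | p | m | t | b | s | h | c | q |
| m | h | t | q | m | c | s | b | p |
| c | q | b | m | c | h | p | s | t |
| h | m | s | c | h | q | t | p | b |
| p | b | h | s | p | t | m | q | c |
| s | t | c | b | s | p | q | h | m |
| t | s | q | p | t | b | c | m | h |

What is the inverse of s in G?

b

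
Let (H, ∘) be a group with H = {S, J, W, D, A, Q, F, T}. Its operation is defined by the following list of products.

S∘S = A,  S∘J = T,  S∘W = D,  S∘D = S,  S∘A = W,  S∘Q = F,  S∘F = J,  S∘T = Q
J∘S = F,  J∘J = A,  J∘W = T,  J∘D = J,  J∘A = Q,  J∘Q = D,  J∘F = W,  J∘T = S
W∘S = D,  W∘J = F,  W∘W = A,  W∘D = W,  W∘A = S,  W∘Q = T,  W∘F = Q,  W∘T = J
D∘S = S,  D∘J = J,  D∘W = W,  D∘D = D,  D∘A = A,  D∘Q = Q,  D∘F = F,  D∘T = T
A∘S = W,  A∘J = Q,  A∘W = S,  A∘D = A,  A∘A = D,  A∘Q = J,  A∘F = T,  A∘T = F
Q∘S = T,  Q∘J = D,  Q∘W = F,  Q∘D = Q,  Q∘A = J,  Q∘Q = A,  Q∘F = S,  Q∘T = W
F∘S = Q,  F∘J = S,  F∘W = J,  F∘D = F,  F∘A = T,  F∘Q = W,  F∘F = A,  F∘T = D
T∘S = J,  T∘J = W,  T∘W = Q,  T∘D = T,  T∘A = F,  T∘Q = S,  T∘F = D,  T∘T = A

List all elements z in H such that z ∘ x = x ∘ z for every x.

{A, D}

An element z is central iff its row equals its column in the table.
For Q: Q ∘ F = S ≠ W = F ∘ Q, so Q ∉ Z.
Checking each element this way leaves Z(H) = {A, D}.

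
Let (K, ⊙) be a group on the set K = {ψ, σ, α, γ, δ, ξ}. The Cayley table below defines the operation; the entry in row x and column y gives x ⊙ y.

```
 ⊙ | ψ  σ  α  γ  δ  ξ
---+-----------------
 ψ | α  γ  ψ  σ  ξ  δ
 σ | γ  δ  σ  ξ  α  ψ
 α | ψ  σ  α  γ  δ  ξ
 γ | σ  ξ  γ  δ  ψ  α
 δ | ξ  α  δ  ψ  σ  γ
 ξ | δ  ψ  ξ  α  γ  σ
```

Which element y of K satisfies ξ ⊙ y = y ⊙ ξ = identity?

First locate the identity: row α matches the header, so α is the identity.
Scan row ξ for α: ξ ⊙ γ = α. Hence ξ^(-1) = γ.

γ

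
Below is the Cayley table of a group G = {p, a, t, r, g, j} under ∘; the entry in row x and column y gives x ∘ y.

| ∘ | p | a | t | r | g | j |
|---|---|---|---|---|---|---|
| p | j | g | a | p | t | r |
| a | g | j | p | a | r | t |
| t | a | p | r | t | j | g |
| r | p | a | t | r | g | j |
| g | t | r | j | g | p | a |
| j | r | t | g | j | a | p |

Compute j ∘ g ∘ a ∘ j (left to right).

j ∘ g = a
a ∘ a = j
j ∘ j = p
(Structurally, G here is isomorphic to the cyclic group Z_6.)

p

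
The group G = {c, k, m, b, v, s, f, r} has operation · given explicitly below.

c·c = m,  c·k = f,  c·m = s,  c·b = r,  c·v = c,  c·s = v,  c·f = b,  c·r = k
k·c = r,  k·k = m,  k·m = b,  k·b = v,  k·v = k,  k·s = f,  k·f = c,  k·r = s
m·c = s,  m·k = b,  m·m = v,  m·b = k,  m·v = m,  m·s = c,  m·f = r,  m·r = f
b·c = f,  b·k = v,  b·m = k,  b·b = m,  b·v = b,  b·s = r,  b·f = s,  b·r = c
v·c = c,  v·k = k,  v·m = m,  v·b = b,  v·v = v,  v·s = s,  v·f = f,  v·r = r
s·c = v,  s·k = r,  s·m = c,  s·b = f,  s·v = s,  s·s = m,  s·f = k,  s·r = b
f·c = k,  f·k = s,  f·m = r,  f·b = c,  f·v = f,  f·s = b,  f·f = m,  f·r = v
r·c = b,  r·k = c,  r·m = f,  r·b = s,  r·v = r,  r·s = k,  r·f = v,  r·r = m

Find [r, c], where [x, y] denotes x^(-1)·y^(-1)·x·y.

m

Identity is v; from the table r^(-1) = f and c^(-1) = s.
f·s = b
b·r = c
c·c = m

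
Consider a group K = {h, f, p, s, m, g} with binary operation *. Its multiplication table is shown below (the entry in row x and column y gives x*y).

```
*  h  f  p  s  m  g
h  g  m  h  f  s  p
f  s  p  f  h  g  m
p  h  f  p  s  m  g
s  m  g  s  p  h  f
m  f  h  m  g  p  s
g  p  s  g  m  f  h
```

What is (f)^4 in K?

f^1 = f
f^2 = f*f = p
f^3 = p*f = f
f^4 = f*f = p

p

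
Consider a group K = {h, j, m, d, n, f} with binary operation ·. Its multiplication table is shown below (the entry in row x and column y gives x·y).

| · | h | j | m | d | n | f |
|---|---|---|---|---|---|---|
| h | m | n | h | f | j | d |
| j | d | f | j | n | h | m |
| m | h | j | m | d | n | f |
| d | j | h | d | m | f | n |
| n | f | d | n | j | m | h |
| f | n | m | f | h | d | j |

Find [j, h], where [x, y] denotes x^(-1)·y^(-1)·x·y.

Identity is m; from the table j^(-1) = f and h^(-1) = h.
f·h = n
n·j = d
d·h = j
(Structurally, K here is isomorphic to the symmetric group S_3.)

j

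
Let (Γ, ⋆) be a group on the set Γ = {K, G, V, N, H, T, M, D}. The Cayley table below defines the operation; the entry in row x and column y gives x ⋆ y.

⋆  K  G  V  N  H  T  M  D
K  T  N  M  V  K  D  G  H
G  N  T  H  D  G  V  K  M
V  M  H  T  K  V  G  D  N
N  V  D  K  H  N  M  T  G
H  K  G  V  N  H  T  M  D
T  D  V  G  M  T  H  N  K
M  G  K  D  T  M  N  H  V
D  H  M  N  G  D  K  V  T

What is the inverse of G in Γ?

V

First locate the identity: row H matches the header, so H is the identity.
Scan row G for H: G ⋆ V = H. Hence G^(-1) = V.
(Structurally, Γ here is isomorphic to Z_2 x Z_4.)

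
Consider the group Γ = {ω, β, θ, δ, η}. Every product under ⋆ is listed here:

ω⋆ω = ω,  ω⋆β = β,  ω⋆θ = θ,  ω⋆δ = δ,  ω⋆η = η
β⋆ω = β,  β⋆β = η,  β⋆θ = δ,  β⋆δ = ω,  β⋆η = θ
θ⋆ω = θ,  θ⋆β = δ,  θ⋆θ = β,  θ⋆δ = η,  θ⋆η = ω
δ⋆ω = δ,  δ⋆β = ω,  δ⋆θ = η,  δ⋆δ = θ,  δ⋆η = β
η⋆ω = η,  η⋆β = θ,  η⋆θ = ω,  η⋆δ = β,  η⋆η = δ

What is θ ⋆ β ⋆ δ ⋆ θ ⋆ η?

θ ⋆ β = δ
δ ⋆ δ = θ
θ ⋆ θ = β
β ⋆ η = θ

θ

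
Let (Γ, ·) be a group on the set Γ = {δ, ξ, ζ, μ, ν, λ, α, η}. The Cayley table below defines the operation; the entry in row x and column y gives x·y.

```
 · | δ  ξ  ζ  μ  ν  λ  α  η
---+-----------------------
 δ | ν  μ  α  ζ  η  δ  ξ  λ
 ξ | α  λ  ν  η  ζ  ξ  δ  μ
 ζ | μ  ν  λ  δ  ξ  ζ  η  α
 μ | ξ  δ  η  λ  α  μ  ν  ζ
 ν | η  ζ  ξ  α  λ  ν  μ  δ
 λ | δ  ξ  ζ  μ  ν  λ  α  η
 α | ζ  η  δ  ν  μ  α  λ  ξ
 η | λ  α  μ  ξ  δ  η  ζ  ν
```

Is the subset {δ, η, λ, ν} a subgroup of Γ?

{δ, η, λ, ν} contains the identity λ.
Checking products: every product of two elements of {δ, η, λ, ν} (read from the table) lies in {δ, η, λ, ν}, so the set is closed.
In a finite group, a nonempty closed subset is a subgroup. So {δ, η, λ, ν} ≤ Γ.

Yes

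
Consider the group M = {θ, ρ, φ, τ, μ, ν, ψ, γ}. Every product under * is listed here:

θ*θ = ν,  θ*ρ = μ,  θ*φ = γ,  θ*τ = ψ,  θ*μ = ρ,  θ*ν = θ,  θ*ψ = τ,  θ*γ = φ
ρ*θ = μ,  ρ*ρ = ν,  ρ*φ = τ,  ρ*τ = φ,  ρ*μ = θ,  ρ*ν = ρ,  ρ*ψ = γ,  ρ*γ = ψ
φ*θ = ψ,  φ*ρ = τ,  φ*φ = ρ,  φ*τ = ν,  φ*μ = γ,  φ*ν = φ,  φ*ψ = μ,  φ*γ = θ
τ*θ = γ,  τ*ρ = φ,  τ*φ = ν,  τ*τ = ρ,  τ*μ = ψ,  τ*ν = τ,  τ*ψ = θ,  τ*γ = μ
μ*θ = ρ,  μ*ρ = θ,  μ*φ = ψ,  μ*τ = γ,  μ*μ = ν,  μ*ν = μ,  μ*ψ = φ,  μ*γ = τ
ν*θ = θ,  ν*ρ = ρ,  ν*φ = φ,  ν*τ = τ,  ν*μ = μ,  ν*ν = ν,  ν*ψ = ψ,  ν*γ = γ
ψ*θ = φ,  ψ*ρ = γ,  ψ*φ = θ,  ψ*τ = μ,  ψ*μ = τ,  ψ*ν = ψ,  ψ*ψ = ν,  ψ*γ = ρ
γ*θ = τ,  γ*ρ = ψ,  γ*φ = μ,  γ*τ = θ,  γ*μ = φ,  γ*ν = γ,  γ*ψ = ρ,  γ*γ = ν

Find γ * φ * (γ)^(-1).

τ

The identity is ν. In row γ, the entry ν sits in column γ, so γ^(-1) = γ.
γ * φ = μ
μ * γ = τ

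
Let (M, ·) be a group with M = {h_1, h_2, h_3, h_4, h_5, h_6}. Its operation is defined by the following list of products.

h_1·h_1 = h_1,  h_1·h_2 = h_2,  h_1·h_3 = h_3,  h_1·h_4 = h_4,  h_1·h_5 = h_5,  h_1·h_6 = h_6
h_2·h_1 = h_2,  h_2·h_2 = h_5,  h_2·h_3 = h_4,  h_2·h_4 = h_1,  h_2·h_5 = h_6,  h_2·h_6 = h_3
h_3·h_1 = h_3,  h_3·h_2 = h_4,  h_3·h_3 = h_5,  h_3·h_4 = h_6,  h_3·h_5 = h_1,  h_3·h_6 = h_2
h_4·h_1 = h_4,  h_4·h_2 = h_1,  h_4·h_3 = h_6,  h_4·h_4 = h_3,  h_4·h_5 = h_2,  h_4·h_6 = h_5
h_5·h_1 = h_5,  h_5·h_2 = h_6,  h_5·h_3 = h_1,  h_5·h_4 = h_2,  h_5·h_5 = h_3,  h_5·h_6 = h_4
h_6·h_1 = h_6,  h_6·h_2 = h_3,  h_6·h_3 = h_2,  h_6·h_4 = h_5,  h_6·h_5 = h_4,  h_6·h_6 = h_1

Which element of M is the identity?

h_1

The identity e satisfies e·x = x for all x, so its row in the table reproduces the column headers.
Row h_1 reads: h_1, h_2, h_3, h_4, h_5, h_6 — exactly the header order. So h_1 is the identity.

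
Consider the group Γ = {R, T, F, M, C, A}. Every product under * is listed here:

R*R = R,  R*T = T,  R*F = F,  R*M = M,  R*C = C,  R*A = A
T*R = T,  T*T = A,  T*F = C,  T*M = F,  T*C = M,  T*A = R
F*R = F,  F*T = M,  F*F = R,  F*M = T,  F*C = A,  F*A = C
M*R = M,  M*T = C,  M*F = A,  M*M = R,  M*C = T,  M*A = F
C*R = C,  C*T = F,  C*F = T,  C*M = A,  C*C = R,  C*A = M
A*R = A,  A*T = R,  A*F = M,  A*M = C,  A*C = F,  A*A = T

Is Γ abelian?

No

T * C = M but C * T = F.
Since T and C do not commute, Γ is not abelian.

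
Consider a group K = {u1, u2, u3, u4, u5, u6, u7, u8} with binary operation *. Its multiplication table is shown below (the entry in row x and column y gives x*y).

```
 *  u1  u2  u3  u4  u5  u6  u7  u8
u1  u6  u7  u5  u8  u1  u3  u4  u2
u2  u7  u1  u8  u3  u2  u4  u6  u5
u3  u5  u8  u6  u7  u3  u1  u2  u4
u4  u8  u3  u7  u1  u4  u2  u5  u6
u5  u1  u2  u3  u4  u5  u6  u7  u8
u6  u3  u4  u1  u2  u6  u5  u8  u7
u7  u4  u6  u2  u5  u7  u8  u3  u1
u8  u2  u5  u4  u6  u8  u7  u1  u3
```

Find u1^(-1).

First locate the identity: row u5 matches the header, so u5 is the identity.
Scan row u1 for u5: u1*u3 = u5. Hence u1^(-1) = u3.
(Structurally, K here is isomorphic to the cyclic group Z_8.)

u3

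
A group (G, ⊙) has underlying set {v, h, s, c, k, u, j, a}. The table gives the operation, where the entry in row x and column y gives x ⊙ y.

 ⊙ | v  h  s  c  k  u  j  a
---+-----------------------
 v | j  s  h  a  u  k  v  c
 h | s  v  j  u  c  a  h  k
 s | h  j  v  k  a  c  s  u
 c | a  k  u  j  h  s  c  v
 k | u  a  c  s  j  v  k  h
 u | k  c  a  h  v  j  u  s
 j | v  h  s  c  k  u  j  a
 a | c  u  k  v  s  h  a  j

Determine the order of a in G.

The identity element is j (its row matches the header).
a^1 = a
a^2 = a ⊙ a = j
The first power of a equal to the identity is a^2, so ord(a) = 2.

2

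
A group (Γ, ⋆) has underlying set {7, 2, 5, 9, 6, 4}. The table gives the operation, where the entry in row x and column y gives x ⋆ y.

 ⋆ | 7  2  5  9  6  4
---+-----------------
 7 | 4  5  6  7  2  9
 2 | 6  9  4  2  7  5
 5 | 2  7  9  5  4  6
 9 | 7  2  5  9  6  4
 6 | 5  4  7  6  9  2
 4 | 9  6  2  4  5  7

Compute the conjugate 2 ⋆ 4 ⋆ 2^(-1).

The identity is 9. In row 2, the entry 9 sits in column 2, so 2^(-1) = 2.
2 ⋆ 4 = 5
5 ⋆ 2 = 7
(Structurally, Γ here is isomorphic to the symmetric group S_3.)

7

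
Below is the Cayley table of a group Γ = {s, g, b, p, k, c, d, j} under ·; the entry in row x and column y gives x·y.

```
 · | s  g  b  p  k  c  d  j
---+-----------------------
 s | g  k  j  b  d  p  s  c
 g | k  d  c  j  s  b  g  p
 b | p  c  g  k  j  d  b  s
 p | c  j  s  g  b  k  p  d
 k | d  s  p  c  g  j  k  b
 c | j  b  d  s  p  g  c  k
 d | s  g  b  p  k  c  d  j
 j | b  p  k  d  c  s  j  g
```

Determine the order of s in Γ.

4

The identity element is d (its row matches the header).
s^1 = s
s^2 = s·s = g
s^3 = g·s = k
s^4 = k·s = d
The first power of s equal to the identity is s^4, so ord(s) = 4.
(Structurally, Γ here is isomorphic to the quaternion group Q_8.)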